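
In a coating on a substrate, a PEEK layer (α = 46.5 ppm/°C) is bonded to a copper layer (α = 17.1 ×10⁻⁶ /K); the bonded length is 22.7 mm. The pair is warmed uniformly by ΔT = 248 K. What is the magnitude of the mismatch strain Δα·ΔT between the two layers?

Δα = |46.5 − 17.1|×10⁻⁶/K = 29.4×10⁻⁶/K.
Mismatch strain = Δα·ΔT = 29.4×10⁻⁶ × 248.0 = 7.29×10⁻³.

7.29×10⁻³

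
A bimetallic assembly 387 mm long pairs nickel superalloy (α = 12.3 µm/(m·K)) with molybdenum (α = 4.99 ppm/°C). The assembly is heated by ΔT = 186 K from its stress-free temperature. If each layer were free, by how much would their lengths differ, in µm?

Δα = |12.3 − 4.99|×10⁻⁶/K = 7.31×10⁻⁶/K.
ΔL_mismatch = Δα·L·ΔT = 7.31×10⁻⁶ × 387.0 mm × 186.0 K = 526 µm.

526 µm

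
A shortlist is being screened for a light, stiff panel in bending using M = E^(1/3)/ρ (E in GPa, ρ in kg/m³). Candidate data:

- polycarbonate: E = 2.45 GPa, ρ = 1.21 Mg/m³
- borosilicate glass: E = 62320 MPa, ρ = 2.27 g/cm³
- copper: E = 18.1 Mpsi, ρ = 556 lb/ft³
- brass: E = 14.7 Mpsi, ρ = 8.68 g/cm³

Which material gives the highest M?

borosilicate glass

Normalizing units and computing the index:
  polycarbonate: E = 2.450 GPa, ρ = 1210 kg/m³
  borosilicate glass: E = 62.32 GPa, ρ = 2270 kg/m³
  copper: E = 124.8 GPa, ρ = 8906 kg/m³
  brass: E = 101.4 GPa, ρ = 8680 kg/m³
  borosilicate glass: M = 1.75×10⁻³
  polycarbonate: M = 1.11×10⁻³
  copper: M = 0.561×10⁻³
  brass: M = 0.537×10⁻³
The maximum is for borosilicate glass.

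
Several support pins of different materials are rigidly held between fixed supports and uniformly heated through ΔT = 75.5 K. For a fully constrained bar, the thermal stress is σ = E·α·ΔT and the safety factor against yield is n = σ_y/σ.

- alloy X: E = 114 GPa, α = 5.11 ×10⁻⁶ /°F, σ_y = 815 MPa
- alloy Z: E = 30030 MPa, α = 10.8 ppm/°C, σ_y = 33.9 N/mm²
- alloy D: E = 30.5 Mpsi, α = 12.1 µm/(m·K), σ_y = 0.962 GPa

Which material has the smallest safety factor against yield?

alloy Z

Per material, after unit conversion:
  alloy X: E = 114.0, α = 9.20, σ_y = 815.0 → σ = 79.2 MPa, n = 10.3
  alloy Z: E = 30.03, α = 10.8, σ_y = 33.90 → σ = 24.5 MPa, n = 1.38
  alloy D: E = 210.3, α = 12.1, σ_y = 962.0 → σ = 192 MPa, n = 5.01
The minimum is alloy Z at n = 1.38.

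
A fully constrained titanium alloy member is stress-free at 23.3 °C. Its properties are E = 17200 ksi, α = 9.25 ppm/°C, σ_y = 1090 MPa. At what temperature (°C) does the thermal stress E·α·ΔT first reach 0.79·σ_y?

E = 17200 ksi = 118.6 GPa.
E·α·ΔT = 861.1 MPa ⇒ ΔT = 861.1 / (118.6×10³ × 9.25×10⁻⁶) = 785.0 K.
T = 23.3 + 785.0 = 808.3 °C.

808 °C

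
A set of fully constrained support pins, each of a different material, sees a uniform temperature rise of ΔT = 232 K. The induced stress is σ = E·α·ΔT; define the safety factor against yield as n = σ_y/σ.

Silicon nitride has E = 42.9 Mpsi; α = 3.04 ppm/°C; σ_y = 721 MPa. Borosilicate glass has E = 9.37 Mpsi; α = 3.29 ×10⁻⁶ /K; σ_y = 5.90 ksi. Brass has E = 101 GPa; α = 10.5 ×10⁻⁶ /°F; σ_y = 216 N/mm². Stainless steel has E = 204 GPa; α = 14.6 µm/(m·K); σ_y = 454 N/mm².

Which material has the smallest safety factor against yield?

Converting E to GPa, α to ×10⁻⁶/K, σ_y to MPa, then σ and n for each:
  silicon nitride: E = 295.8, α = 3.04, σ_y = 721.0 → σ = 209 MPa, n = 3.46
  borosilicate glass: E = 64.60, α = 3.29, σ_y = 40.68 → σ = 49.3 MPa, n = 0.825
  brass: E = 101.0, α = 18.9, σ_y = 216.0 → σ = 443 MPa, n = 0.488
  stainless steel: E = 204.0, α = 14.6, σ_y = 454.0 → σ = 691 MPa, n = 0.657
Brass has the lowest safety factor, n = 0.488.

brass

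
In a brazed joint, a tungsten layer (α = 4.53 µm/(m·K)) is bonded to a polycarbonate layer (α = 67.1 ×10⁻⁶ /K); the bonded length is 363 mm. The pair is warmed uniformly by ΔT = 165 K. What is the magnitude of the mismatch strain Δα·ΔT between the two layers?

0.0103

Δα = |4.53 − 67.1|×10⁻⁶/K = 62.6×10⁻⁶/K.
Mismatch strain = Δα·ΔT = 62.6×10⁻⁶ × 165.0 = 0.0103.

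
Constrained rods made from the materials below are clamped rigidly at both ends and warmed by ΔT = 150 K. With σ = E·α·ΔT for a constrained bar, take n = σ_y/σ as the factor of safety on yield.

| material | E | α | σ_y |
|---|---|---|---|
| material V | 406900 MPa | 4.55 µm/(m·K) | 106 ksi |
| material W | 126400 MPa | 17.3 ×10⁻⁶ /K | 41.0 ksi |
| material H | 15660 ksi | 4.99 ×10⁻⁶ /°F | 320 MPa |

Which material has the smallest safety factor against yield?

material W

Converting E to GPa, α to ×10⁻⁶/K, σ_y to MPa, then σ and n for each:
  material V: E = 406.9, α = 4.55, σ_y = 730.8 → σ = 278 MPa, n = 2.63
  material W: E = 126.4, α = 17.3, σ_y = 282.7 → σ = 328 MPa, n = 0.862
  material H: E = 108.0, α = 8.98, σ_y = 320.0 → σ = 145 MPa, n = 2.20
The minimum is material W at n = 0.862.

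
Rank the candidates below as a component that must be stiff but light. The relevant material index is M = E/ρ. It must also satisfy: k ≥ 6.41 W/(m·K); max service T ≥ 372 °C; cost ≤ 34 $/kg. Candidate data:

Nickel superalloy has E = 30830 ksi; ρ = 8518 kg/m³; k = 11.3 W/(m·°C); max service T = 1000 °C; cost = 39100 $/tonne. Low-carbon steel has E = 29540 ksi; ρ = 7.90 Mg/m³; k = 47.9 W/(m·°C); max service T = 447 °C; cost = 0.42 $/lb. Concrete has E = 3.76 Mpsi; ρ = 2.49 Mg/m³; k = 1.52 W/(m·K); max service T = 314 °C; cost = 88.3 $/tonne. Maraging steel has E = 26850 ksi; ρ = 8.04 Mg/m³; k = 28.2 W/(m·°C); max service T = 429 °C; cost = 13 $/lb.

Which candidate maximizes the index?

Screen on constraints: k ≥ 6.41 W/(m·K); max service T ≥ 372 °C; cost ≤ 34 $/kg. Survivors: low-carbon steel, maraging steel.
Putting every candidate on a common basis:
  low-carbon steel: E = 203.7 GPa, ρ = 7900 kg/m³
  maraging steel: E = 185.1 GPa, ρ = 8040 kg/m³
  low-carbon steel: M = 25.8 MN·m/kg
  maraging steel: M = 23.0 MN·m/kg
Highest index: low-carbon steel.

low-carbon steel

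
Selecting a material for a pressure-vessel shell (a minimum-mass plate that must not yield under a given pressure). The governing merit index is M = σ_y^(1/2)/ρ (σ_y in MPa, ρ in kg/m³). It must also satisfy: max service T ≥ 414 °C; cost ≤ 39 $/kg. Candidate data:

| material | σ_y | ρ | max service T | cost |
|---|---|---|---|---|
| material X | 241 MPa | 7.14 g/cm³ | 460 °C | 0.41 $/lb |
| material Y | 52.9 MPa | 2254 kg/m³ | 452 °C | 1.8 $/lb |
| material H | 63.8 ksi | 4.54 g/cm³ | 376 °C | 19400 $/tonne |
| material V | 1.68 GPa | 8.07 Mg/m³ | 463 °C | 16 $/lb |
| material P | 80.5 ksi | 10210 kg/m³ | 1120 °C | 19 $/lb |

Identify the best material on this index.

material V

Screen on constraints: max service T ≥ 414 °C; cost ≤ 39 $/kg. Survivors: material X, material Y, material V.
Normalizing units and computing the index:
  material X: σ_y = 241.0 MPa, ρ = 7140 kg/m³
  material Y: σ_y = 52.90 MPa, ρ = 2254 kg/m³
  material V: σ_y = 1680 MPa, ρ = 8070 kg/m³
  material V: M = 5.08×10⁻³
  material Y: M = 3.23×10⁻³
  material X: M = 2.17×10⁻³
Highest index: material V.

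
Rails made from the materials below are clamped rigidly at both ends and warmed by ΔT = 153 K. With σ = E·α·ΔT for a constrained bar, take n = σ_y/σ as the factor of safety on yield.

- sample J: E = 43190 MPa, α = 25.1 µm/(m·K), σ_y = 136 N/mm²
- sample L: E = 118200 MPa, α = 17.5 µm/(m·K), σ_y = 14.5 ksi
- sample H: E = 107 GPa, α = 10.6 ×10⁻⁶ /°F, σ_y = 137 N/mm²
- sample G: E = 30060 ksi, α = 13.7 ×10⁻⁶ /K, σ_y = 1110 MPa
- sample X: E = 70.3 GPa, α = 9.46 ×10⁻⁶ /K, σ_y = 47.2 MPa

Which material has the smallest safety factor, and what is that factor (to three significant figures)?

Per material, after unit conversion:
  sample J: E = 43.19, α = 25.1, σ_y = 136.0 → σ = 166 MPa, n = 0.820
  sample L: E = 118.2, α = 17.5, σ_y = 99.97 → σ = 316 MPa, n = 0.316
  sample H: E = 107.0, α = 19.1, σ_y = 137.0 → σ = 312 MPa, n = 0.439
  sample G: E = 207.3, α = 13.7, σ_y = 1110 → σ = 434 MPa, n = 2.56
  sample X: E = 70.30, α = 9.46, σ_y = 47.20 → σ = 102 MPa, n = 0.464
The minimum is sample L at n = 0.316.

sample L, n = 0.316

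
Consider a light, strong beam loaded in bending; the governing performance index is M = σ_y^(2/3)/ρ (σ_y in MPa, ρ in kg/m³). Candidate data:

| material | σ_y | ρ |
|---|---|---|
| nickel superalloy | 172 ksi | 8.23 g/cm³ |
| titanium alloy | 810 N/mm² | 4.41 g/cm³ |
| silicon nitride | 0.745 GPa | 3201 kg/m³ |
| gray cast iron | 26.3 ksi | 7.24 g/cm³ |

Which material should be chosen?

silicon nitride

Putting every candidate on a common basis:
  nickel superalloy: σ_y = 1186 MPa, ρ = 8230 kg/m³
  titanium alloy: σ_y = 810.0 MPa, ρ = 4410 kg/m³
  silicon nitride: σ_y = 745.0 MPa, ρ = 3201 kg/m³
  gray cast iron: σ_y = 181.3 MPa, ρ = 7240 kg/m³
  silicon nitride: M = 25.7×10⁻³
  titanium alloy: M = 19.7×10⁻³
  nickel superalloy: M = 13.6×10⁻³
  gray cast iron: M = 4.42×10⁻³
Silicon nitride has the largest M.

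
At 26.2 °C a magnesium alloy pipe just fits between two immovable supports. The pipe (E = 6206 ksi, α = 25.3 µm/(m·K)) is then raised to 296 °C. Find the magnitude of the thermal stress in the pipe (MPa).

E = 6206 ksi = 42.79 GPa.
ΔT = 269.8 K. Constrained thermal stress σ = E·α·ΔT = 42.79×10³ MPa × 25.3×10⁻⁶ × 269.8 = 292 MPa (compressive).

292 MPa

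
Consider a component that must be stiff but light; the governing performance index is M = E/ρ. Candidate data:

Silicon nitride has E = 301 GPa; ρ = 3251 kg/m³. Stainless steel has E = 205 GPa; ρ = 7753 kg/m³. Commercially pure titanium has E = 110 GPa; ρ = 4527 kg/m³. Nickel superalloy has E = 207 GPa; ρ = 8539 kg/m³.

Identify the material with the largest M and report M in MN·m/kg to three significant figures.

Evaluate M for each candidate:
  silicon nitride: M = 92.6 MN·m/kg
  stainless steel: M = 26.4 MN·m/kg
  commercially pure titanium: M = 24.3 MN·m/kg
  nickel superalloy: M = 24.2 MN·m/kg
The maximum is for silicon nitride.

silicon nitride, M = 92.6 MN·m/kg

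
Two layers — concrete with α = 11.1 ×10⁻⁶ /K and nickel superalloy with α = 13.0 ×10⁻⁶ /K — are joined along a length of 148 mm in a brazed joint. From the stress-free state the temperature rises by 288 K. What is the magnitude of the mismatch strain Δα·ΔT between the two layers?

Δα = |11.1 − 13.0|×10⁻⁶/K = 1.90×10⁻⁶/K.
Mismatch strain = Δα·ΔT = 1.90×10⁻⁶ × 288.0 = 5.47×10⁻⁴.

5.47×10⁻⁴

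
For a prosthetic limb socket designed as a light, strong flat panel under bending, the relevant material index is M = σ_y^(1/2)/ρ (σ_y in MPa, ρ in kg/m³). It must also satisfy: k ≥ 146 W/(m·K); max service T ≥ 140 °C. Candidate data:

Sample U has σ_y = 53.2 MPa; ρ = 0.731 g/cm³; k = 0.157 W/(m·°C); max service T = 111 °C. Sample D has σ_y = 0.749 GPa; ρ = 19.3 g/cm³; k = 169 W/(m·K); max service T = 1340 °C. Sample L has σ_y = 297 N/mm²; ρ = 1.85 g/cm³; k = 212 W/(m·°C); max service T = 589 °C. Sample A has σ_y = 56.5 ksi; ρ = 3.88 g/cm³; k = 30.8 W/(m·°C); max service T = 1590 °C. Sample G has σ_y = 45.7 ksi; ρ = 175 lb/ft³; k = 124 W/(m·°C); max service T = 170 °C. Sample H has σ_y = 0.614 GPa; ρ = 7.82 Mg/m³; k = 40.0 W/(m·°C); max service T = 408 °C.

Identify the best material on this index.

sample L

Screen on constraints: k ≥ 146 W/(m·K); max service T ≥ 140 °C. Survivors: sample D, sample L.
In SI units:
  sample D: σ_y = 749.0 MPa, ρ = 19300 kg/m³
  sample L: σ_y = 297.0 MPa, ρ = 1850 kg/m³
  sample L: M = 9.32×10⁻³
  sample D: M = 1.42×10⁻³
Sample L has the largest M.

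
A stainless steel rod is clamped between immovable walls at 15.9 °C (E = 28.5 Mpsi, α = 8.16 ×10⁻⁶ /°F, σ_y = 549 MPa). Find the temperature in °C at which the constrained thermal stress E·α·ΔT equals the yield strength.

206 °C

E = 28.5 Mpsi = 196.5 GPa.
α = 8.16×10⁻⁶/°F × 9/5 = 14.7×10⁻⁶/K.
E·α·ΔT = 549.0 MPa ⇒ ΔT = 549.0 / (196.5×10³ × 14.7×10⁻⁶) = 190.2 K.
T = 15.9 + 190.2 = 206.1 °C.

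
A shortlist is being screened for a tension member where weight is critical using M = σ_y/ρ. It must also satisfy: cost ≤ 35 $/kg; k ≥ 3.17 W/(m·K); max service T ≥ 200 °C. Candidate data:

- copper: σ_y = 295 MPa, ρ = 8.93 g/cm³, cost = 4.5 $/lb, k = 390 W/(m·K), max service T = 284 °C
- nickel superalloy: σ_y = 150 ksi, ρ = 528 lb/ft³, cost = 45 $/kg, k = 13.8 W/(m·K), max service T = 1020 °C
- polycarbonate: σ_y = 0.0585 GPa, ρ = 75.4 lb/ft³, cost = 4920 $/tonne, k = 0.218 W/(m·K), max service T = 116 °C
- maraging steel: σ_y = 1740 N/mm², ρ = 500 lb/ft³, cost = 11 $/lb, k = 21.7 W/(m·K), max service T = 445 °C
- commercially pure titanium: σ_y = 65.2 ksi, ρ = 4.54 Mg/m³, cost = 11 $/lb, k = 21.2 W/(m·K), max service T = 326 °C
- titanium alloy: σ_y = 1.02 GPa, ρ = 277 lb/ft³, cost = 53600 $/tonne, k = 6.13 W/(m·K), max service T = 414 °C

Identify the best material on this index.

maraging steel

Screen on constraints: cost ≤ 35 $/kg; k ≥ 3.17 W/(m·K); max service T ≥ 200 °C. Survivors: copper, maraging steel, commercially pure titanium.
After converting to SI:
  copper: σ_y = 295.0 MPa, ρ = 8930 kg/m³
  maraging steel: σ_y = 1740 MPa, ρ = 8009 kg/m³
  commercially pure titanium: σ_y = 449.5 MPa, ρ = 4540 kg/m³
  maraging steel: M = 217 kN·m/kg
  commercially pure titanium: M = 99.0 kN·m/kg
  copper: M = 33.0 kN·m/kg
The maximum is for maraging steel.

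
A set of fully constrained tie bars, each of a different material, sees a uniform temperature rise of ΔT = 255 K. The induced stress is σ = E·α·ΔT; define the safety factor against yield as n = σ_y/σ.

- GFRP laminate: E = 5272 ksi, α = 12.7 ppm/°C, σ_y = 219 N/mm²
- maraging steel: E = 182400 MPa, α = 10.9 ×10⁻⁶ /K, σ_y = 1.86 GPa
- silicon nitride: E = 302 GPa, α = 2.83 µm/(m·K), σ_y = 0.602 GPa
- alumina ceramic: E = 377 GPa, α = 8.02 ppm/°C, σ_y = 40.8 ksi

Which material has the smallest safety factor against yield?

Converting E to GPa, α to ×10⁻⁶/K, σ_y to MPa, then σ and n for each:
  GFRP laminate: E = 36.35, α = 12.7, σ_y = 219.0 → σ = 118 MPa, n = 1.86
  maraging steel: E = 182.4, α = 10.9, σ_y = 1860 → σ = 507 MPa, n = 3.67
  silicon nitride: E = 302.0, α = 2.83, σ_y = 602.0 → σ = 218 MPa, n = 2.76
  alumina ceramic: E = 377.0, α = 8.02, σ_y = 281.3 → σ = 771 MPa, n = 0.365
Alumina ceramic has the lowest safety factor, n = 0.365.

alumina ceramic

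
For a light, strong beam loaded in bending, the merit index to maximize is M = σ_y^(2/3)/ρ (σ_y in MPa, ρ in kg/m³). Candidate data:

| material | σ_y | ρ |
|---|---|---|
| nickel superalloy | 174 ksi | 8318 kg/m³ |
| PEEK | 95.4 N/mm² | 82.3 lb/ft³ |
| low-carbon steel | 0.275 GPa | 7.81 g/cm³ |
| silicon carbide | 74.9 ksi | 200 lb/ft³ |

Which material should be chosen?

Convert each candidate to consistent units, then evaluate M:
  nickel superalloy: σ_y = 1200 MPa, ρ = 8318 kg/m³
  PEEK: σ_y = 95.40 MPa, ρ = 1318 kg/m³
  low-carbon steel: σ_y = 275.0 MPa, ρ = 7810 kg/m³
  silicon carbide: σ_y = 516.4 MPa, ρ = 3204 kg/m³
  silicon carbide: M = 20.1×10⁻³
  PEEK: M = 15.8×10⁻³
  nickel superalloy: M = 13.6×10⁻³
  low-carbon steel: M = 5.41×10⁻³
Silicon carbide ranks first.

silicon carbide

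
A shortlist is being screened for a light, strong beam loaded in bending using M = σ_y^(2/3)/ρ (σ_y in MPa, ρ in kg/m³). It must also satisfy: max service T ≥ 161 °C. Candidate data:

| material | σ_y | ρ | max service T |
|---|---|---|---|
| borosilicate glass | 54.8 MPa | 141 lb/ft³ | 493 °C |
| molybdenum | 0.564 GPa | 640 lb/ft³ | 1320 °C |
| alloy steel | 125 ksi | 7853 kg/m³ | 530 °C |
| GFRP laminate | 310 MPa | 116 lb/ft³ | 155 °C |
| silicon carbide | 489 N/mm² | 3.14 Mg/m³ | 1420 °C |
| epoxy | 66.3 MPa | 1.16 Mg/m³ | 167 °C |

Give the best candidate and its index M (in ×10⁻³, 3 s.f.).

Screen on constraints: max service T ≥ 161 °C. Survivors: borosilicate glass, molybdenum, alloy steel, silicon carbide, epoxy.
Putting every candidate on a common basis:
  borosilicate glass: σ_y = 54.80 MPa, ρ = 2259 kg/m³
  molybdenum: σ_y = 564.0 MPa, ρ = 10250 kg/m³
  alloy steel: σ_y = 861.8 MPa, ρ = 7853 kg/m³
  silicon carbide: σ_y = 489.0 MPa, ρ = 3140 kg/m³
  epoxy: σ_y = 66.30 MPa, ρ = 1160 kg/m³
  silicon carbide: M = 19.8×10⁻³
  epoxy: M = 14.1×10⁻³
  alloy steel: M = 11.5×10⁻³
  molybdenum: M = 6.66×10⁻³
  borosilicate glass: M = 6.39×10⁻³
Silicon carbide has the largest M.

silicon carbide, M = 19.8×10⁻³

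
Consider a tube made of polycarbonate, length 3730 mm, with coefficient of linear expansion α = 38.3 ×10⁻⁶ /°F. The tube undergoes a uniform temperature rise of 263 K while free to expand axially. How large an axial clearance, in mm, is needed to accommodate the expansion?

Convert α: 38.3×10⁻⁶/°F × (9/5) = 68.9×10⁻⁶/K.
ΔL = α·L₀·ΔT = 68.9×10⁻⁶ × 3730 mm × 263.0 K = 67.6 mm.

67.6 mm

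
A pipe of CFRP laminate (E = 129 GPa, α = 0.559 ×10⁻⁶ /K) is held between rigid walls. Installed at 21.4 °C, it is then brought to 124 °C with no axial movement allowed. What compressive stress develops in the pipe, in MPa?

7.40 MPa

ΔT = 102.6 K. Constrained thermal stress σ = E·α·ΔT = 129.0×10³ MPa × 0.559×10⁻⁶ × 102.6 = 7.40 MPa (compressive).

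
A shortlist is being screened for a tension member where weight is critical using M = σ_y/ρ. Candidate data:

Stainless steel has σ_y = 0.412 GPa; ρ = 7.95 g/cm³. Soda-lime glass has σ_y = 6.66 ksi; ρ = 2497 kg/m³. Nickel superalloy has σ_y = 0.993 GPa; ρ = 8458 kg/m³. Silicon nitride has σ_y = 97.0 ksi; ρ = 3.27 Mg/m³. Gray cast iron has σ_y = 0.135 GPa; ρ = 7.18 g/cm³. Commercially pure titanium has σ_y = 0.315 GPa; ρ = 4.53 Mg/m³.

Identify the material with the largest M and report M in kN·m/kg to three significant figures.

silicon nitride, M = 205 kN·m/kg

Putting every candidate on a common basis:
  stainless steel: σ_y = 412.0 MPa, ρ = 7950 kg/m³
  soda-lime glass: σ_y = 45.92 MPa, ρ = 2497 kg/m³
  nickel superalloy: σ_y = 993.0 MPa, ρ = 8458 kg/m³
  silicon nitride: σ_y = 668.8 MPa, ρ = 3270 kg/m³
  gray cast iron: σ_y = 135.0 MPa, ρ = 7180 kg/m³
  commercially pure titanium: σ_y = 315.0 MPa, ρ = 4530 kg/m³
  silicon nitride: M = 205 kN·m/kg
  nickel superalloy: M = 117 kN·m/kg
  commercially pure titanium: M = 69.5 kN·m/kg
  stainless steel: M = 51.8 kN·m/kg
  gray cast iron: M = 18.8 kN·m/kg
  soda-lime glass: M = 18.4 kN·m/kg
Silicon nitride has the largest M.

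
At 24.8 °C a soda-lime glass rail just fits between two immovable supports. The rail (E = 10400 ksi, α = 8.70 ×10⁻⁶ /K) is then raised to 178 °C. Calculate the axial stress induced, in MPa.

95.6 MPa

E = 10400 ksi = 71.71 GPa.
ΔT = 153.2 K. Constrained thermal stress σ = E·α·ΔT = 71.71×10³ MPa × 8.70×10⁻⁶ × 153.2 = 95.6 MPa (compressive).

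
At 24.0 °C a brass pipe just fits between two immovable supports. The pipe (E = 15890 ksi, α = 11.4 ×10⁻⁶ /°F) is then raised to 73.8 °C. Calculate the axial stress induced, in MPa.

112 MPa

E = 15890 ksi = 109.6 GPa.
α = 11.4×10⁻⁶/°F × 9/5 = 20.5×10⁻⁶/K.
ΔT = 49.80 K. Constrained thermal stress σ = E·α·ΔT = 109.6×10³ MPa × 20.5×10⁻⁶ × 49.80 = 112 MPa (compressive).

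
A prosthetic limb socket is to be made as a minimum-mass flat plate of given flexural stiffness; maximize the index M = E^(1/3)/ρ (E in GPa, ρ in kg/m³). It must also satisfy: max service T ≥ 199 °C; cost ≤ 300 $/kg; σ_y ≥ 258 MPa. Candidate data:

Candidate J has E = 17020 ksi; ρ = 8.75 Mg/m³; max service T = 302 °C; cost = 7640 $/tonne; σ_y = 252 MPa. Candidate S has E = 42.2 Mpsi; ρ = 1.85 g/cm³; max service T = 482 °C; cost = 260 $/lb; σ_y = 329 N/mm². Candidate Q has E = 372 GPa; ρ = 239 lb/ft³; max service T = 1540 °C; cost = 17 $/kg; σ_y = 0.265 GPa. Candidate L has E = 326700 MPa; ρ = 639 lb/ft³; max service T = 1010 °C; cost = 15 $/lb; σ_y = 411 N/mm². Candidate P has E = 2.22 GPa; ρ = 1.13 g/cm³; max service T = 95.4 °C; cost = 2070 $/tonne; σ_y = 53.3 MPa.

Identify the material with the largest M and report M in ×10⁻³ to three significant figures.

candidate Q, M = 1.88×10⁻³

Screen on constraints: max service T ≥ 199 °C; cost ≤ 300 $/kg; σ_y ≥ 258 MPa. Survivors: candidate Q, candidate L.
Convert each candidate to consistent units, then evaluate M:
  candidate Q: E = 372.0 GPa, ρ = 3828 kg/m³
  candidate L: E = 326.7 GPa, ρ = 10240 kg/m³
  candidate Q: M = 1.88×10⁻³
  candidate L: M = 0.673×10⁻³
The maximum is for candidate Q.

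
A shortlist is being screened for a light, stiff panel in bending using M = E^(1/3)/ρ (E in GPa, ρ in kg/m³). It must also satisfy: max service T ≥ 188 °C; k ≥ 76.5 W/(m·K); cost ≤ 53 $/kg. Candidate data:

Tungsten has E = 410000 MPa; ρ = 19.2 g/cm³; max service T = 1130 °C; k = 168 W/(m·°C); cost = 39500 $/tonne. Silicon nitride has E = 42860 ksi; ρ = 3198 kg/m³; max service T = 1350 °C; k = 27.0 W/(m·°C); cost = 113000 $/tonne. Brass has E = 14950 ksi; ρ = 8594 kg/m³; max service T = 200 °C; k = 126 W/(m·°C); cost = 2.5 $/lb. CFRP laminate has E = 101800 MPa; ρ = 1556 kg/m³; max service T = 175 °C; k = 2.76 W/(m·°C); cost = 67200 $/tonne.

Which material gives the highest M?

brass

Screen on constraints: max service T ≥ 188 °C; k ≥ 76.5 W/(m·K); cost ≤ 53 $/kg. Survivors: tungsten, brass.
Putting every candidate on a common basis:
  tungsten: E = 410.0 GPa, ρ = 19200 kg/m³
  brass: E = 103.1 GPa, ρ = 8594 kg/m³
  brass: M = 0.546×10⁻³
  tungsten: M = 0.387×10⁻³
Brass ranks first.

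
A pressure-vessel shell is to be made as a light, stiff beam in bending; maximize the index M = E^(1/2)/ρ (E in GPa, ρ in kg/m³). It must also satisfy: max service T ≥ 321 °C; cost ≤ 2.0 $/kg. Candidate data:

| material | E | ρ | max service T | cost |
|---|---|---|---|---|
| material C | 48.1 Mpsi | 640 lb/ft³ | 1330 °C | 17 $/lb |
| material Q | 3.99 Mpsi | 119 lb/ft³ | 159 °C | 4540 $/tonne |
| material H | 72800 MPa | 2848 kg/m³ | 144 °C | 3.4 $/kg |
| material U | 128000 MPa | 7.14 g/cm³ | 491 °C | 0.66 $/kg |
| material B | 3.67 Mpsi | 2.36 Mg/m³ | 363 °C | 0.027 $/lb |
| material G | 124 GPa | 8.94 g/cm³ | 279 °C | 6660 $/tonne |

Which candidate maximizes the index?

Screen on constraints: max service T ≥ 321 °C; cost ≤ 2.0 $/kg. Survivors: material U, material B.
Putting every candidate on a common basis:
  material U: E = 128.0 GPa, ρ = 7140 kg/m³
  material B: E = 25.30 GPa, ρ = 2360 kg/m³
  material B: M = 2.13×10⁻³
  material U: M = 1.58×10⁻³
The maximum is for material B.

material B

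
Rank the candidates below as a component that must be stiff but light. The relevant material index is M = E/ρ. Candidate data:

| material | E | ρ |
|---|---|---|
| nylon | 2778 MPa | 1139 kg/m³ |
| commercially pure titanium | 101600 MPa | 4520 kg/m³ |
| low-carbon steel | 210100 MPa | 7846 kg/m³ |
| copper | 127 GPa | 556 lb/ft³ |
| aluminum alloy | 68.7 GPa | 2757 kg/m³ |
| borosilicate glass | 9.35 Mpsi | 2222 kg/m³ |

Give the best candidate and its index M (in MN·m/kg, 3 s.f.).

borosilicate glass, M = 29.0 MN·m/kg

In SI units:
  nylon: E = 2.778 GPa, ρ = 1139 kg/m³
  commercially pure titanium: E = 101.6 GPa, ρ = 4520 kg/m³
  low-carbon steel: E = 210.1 GPa, ρ = 7846 kg/m³
  copper: E = 127.0 GPa, ρ = 8906 kg/m³
  aluminum alloy: E = 68.70 GPa, ρ = 2757 kg/m³
  borosilicate glass: E = 64.47 GPa, ρ = 2222 kg/m³
  borosilicate glass: M = 29.0 MN·m/kg
  low-carbon steel: M = 26.8 MN·m/kg
  aluminum alloy: M = 24.9 MN·m/kg
  commercially pure titanium: M = 22.5 MN·m/kg
  copper: M = 14.3 MN·m/kg
  nylon: M = 2.44 MN·m/kg
Highest index: borosilicate glass.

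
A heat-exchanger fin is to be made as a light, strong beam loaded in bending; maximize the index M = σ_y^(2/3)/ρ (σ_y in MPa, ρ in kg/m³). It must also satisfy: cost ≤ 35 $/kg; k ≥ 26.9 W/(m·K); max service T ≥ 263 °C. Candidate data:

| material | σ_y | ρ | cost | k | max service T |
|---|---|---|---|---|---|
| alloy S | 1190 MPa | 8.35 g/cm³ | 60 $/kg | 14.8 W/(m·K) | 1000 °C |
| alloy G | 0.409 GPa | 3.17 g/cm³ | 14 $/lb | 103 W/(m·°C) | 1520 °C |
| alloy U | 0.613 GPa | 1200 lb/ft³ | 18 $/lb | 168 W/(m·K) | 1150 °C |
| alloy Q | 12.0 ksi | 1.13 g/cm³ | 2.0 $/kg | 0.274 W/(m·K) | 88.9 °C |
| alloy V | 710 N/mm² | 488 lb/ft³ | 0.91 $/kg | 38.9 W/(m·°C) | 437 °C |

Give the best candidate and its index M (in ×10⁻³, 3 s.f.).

Screen on constraints: cost ≤ 35 $/kg; k ≥ 26.9 W/(m·K); max service T ≥ 263 °C. Survivors: alloy G, alloy V.
Putting every candidate on a common basis:
  alloy G: σ_y = 409.0 MPa, ρ = 3170 kg/m³
  alloy V: σ_y = 710.0 MPa, ρ = 7817 kg/m³
  alloy G: M = 17.4×10⁻³
  alloy V: M = 10.2×10⁻³
Highest index: alloy G.

alloy G, M = 17.4×10⁻³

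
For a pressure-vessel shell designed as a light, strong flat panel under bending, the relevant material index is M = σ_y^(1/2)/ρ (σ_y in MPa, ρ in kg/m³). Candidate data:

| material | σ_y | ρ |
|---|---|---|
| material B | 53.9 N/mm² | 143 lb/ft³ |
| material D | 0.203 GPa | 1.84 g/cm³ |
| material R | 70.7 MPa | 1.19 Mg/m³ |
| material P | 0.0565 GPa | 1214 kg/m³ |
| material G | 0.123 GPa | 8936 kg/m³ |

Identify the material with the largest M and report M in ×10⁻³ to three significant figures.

Convert each candidate to consistent units, then evaluate M:
  material B: σ_y = 53.90 MPa, ρ = 2291 kg/m³
  material D: σ_y = 203.0 MPa, ρ = 1840 kg/m³
  material R: σ_y = 70.70 MPa, ρ = 1190 kg/m³
  material P: σ_y = 56.50 MPa, ρ = 1214 kg/m³
  material G: σ_y = 123.0 MPa, ρ = 8936 kg/m³
  material D: M = 7.74×10⁻³
  material R: M = 7.07×10⁻³
  material P: M = 6.19×10⁻³
  material B: M = 3.21×10⁻³
  material G: M = 1.24×10⁻³
Highest index: material D.

material D, M = 7.74×10⁻³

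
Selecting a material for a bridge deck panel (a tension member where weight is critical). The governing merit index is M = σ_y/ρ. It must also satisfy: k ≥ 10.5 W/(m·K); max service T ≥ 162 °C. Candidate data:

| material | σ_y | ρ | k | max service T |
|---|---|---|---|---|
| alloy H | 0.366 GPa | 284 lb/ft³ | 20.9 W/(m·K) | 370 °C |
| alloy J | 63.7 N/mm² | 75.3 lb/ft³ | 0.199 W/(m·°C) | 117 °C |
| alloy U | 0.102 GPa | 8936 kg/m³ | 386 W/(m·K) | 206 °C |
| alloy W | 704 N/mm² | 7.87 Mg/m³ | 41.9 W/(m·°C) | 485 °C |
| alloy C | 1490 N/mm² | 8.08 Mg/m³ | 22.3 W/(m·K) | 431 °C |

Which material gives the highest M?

alloy C

Screen on constraints: k ≥ 10.5 W/(m·K); max service T ≥ 162 °C. Survivors: alloy H, alloy U, alloy W, alloy C.
Convert each candidate to consistent units, then evaluate M:
  alloy H: σ_y = 366.0 MPa, ρ = 4549 kg/m³
  alloy U: σ_y = 102.0 MPa, ρ = 8936 kg/m³
  alloy W: σ_y = 704.0 MPa, ρ = 7870 kg/m³
  alloy C: σ_y = 1490 MPa, ρ = 8080 kg/m³
  alloy C: M = 184 kN·m/kg
  alloy W: M = 89.5 kN·m/kg
  alloy H: M = 80.5 kN·m/kg
  alloy U: M = 11.4 kN·m/kg
Highest index: alloy C.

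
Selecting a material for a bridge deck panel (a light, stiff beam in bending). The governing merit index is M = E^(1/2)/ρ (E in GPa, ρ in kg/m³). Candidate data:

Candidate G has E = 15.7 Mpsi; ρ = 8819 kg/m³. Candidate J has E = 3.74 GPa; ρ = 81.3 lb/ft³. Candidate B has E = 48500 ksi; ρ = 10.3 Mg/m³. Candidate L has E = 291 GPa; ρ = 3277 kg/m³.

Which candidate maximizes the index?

candidate L

Putting every candidate on a common basis:
  candidate G: E = 108.2 GPa, ρ = 8819 kg/m³
  candidate J: E = 3.740 GPa, ρ = 1302 kg/m³
  candidate B: E = 334.4 GPa, ρ = 10300 kg/m³
  candidate L: E = 291.0 GPa, ρ = 3277 kg/m³
  candidate L: M = 5.21×10⁻³
  candidate B: M = 1.78×10⁻³
  candidate J: M = 1.48×10⁻³
  candidate G: M = 1.18×10⁻³
Candidate L has the largest M.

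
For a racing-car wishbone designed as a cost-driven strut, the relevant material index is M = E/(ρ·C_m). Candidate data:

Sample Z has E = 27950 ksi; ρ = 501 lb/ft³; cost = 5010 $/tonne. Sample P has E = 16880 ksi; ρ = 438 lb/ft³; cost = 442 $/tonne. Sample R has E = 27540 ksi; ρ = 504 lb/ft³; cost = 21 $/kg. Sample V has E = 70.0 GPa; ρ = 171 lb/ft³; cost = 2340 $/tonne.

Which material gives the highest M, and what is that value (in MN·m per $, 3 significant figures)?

Normalizing units and computing the index:
  sample Z: E = 192.7 GPa, ρ = 8025 kg/m³, cost = 5.010 $/kg
  sample P: E = 116.4 GPa, ρ = 7016 kg/m³, cost = 0.4420 $/kg
  sample R: E = 189.9 GPa, ρ = 8073 kg/m³, cost = 21.00 $/kg
  sample V: E = 70.00 GPa, ρ = 2739 kg/m³, cost = 2.340 $/kg
  sample P: M = 37.5 MN·m per $
  sample V: M = 10.9 MN·m per $
  sample Z: M = 4.79 MN·m per $
  sample R: M = 1.12 MN·m per $
The maximum is for sample P.

sample P, M = 37.5 MN·m per $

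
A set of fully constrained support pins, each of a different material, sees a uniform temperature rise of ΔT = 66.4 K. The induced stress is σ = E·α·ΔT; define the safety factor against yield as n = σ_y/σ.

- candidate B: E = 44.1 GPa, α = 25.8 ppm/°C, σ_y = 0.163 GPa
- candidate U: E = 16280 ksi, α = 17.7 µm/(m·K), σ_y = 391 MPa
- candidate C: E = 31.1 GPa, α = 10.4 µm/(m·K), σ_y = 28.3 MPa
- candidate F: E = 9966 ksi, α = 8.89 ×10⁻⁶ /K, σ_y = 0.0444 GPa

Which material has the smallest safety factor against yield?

candidate F

With everything in SI (GPa, ×10⁻⁶/K, MPa):
  candidate B: E = 44.10, α = 25.8, σ_y = 163.0 → σ = 75.5 MPa, n = 2.16
  candidate U: E = 112.2, α = 17.7, σ_y = 391.0 → σ = 132 MPa, n = 2.96
  candidate C: E = 31.10, α = 10.4, σ_y = 28.30 → σ = 21.5 MPa, n = 1.32
  candidate F: E = 68.71, α = 8.89, σ_y = 44.40 → σ = 40.6 MPa, n = 1.09
Smallest n: candidate F with n = 1.09.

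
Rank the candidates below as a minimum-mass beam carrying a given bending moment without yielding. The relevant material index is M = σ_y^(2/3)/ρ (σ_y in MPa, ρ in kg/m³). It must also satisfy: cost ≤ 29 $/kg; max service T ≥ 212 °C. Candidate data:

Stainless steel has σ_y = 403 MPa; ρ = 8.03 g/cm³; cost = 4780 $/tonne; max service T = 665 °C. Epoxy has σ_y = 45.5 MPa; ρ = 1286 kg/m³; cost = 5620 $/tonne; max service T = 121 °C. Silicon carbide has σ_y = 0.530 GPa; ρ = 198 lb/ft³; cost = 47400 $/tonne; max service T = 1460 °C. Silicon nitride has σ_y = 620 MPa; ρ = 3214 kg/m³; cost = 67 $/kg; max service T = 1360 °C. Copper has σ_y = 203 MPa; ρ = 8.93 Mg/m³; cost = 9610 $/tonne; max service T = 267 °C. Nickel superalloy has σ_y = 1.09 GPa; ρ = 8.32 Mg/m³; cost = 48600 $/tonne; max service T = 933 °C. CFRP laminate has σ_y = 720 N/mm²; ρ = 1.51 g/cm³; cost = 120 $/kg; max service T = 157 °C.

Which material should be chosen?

stainless steel

Screen on constraints: cost ≤ 29 $/kg; max service T ≥ 212 °C. Survivors: stainless steel, copper.
After converting to SI:
  stainless steel: σ_y = 403.0 MPa, ρ = 8030 kg/m³
  copper: σ_y = 203.0 MPa, ρ = 8930 kg/m³
  stainless steel: M = 6.79×10⁻³
  copper: M = 3.87×10⁻³
Stainless steel has the largest M.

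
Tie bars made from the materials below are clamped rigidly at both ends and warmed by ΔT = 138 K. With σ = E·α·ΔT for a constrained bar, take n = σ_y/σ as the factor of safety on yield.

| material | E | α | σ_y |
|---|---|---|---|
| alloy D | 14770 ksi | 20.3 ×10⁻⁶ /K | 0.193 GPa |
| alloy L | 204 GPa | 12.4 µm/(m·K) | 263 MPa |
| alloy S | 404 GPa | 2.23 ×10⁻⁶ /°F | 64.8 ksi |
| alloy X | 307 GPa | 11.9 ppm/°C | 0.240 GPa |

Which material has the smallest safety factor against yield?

alloy X

With everything in SI (GPa, ×10⁻⁶/K, MPa):
  alloy D: E = 101.8, α = 20.3, σ_y = 193.0 → σ = 285 MPa, n = 0.677
  alloy L: E = 204.0, α = 12.4, σ_y = 263.0 → σ = 349 MPa, n = 0.753
  alloy S: E = 404.0, α = 4.01, σ_y = 446.8 → σ = 224 MPa, n = 2.00
  alloy X: E = 307.0, α = 11.9, σ_y = 240.0 → σ = 504 MPa, n = 0.476
Alloy X has the lowest safety factor, n = 0.476.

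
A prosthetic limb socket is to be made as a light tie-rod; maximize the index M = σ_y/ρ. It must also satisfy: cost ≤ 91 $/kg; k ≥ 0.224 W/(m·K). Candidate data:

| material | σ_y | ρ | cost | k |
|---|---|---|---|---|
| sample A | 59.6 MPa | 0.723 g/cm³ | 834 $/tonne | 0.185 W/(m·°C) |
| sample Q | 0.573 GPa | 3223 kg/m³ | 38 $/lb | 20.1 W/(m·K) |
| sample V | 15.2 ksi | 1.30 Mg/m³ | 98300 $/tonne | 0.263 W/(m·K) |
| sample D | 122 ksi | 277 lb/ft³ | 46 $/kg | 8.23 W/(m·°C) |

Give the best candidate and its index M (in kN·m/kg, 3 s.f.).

Screen on constraints: cost ≤ 91 $/kg; k ≥ 0.224 W/(m·K). Survivors: sample Q, sample D.
In SI units:
  sample Q: σ_y = 573.0 MPa, ρ = 3223 kg/m³
  sample D: σ_y = 841.2 MPa, ρ = 4437 kg/m³
  sample D: M = 190 kN·m/kg
  sample Q: M = 178 kN·m/kg
Highest index: sample D.

sample D, M = 190 kN·m/kg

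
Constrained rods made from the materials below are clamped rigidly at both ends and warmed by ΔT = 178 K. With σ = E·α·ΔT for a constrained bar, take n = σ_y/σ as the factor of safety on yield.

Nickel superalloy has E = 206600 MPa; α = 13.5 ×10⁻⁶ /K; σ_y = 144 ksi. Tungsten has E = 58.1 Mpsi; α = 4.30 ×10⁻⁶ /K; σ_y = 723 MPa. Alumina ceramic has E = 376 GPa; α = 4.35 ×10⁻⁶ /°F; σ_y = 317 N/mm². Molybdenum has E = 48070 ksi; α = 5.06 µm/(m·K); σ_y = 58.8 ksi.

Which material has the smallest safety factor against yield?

alumina ceramic

In consistent units (E in GPa, α in ×10⁻⁶/K, σ_y in MPa):
  nickel superalloy: E = 206.6, α = 13.5, σ_y = 992.8 → σ = 496 MPa, n = 2.00
  tungsten: E = 400.6, α = 4.30, σ_y = 723.0 → σ = 307 MPa, n = 2.36
  alumina ceramic: E = 376.0, α = 7.83, σ_y = 317.0 → σ = 524 MPa, n = 0.605
  molybdenum: E = 331.4, α = 5.06, σ_y = 405.4 → σ = 299 MPa, n = 1.36
The minimum is alumina ceramic at n = 0.605.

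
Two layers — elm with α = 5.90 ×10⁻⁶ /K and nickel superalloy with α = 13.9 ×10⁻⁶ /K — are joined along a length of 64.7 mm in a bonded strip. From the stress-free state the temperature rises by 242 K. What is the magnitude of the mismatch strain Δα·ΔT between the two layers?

1.94×10⁻³

Δα = |5.90 − 13.9|×10⁻⁶/K = 8.00×10⁻⁶/K.
Mismatch strain = Δα·ΔT = 8.00×10⁻⁶ × 242.0 = 1.94×10⁻³.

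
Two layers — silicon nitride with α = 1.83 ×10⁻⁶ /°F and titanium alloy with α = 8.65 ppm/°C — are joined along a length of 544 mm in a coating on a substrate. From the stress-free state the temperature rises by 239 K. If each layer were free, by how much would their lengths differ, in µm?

696 µm

silicon nitride: α = 1.83×10⁻⁶/°F × 9/5 = 3.29×10⁻⁶/K.
Δα = |3.29 − 8.65|×10⁻⁶/K = 5.36×10⁻⁶/K.
ΔL_mismatch = Δα·L·ΔT = 5.36×10⁻⁶ × 544.0 mm × 239.0 K = 696 µm.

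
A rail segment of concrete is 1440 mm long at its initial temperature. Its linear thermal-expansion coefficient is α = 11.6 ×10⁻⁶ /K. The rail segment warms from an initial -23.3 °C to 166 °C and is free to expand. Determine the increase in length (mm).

ΔT = 166 − (-23.3) = 189.3 K.
ΔL = α·L₀·ΔT = 11.6×10⁻⁶ × 1440 mm × 189.3 K = 3.16 mm.

3.16 mm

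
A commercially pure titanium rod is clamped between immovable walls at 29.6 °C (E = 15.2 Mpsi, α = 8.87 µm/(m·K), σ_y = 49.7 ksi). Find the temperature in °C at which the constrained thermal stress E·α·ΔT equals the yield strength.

E = 15.2 Mpsi = 104.8 GPa.
σ_y = 49.7 ksi = 342.7 MPa.
E·α·ΔT = 342.7 MPa ⇒ ΔT = 342.7 / (104.8×10³ × 8.87×10⁻⁶) = 368.6 K.
T = 29.6 + 368.6 = 398.2 °C.

398 °C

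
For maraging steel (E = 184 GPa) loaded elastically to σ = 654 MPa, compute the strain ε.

ε = σ/E = 654 / 184000 = 3.55×10⁻³.

3.55×10⁻³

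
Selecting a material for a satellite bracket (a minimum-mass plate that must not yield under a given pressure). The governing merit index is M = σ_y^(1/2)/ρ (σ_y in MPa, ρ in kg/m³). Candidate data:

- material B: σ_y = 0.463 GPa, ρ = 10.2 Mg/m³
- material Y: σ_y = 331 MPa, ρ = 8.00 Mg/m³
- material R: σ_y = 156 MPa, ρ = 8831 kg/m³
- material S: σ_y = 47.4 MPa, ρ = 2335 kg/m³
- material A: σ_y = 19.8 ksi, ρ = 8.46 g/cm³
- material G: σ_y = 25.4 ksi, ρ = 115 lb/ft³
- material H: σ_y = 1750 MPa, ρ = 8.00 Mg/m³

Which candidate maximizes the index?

material G

After converting to SI:
  material B: σ_y = 463.0 MPa, ρ = 10200 kg/m³
  material Y: σ_y = 331.0 MPa, ρ = 8000 kg/m³
  material R: σ_y = 156.0 MPa, ρ = 8831 kg/m³
  material S: σ_y = 47.40 MPa, ρ = 2335 kg/m³
  material A: σ_y = 136.5 MPa, ρ = 8460 kg/m³
  material G: σ_y = 175.1 MPa, ρ = 1842 kg/m³
  material H: σ_y = 1750 MPa, ρ = 8000 kg/m³
  material G: M = 7.18×10⁻³
  material H: M = 5.23×10⁻³
  material S: M = 2.95×10⁻³
  material Y: M = 2.27×10⁻³
  material B: M = 2.11×10⁻³
  material R: M = 1.41×10⁻³
  material A: M = 1.38×10⁻³
Highest index: material G.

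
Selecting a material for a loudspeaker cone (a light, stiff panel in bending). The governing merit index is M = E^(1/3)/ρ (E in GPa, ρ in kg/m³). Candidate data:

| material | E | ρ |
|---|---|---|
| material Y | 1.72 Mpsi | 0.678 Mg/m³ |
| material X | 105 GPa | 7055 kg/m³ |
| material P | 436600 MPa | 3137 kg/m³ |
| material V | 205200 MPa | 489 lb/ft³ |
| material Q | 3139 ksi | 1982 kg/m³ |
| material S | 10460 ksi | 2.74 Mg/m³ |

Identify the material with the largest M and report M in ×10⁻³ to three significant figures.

material Y, M = 3.36×10⁻³

Normalizing units and computing the index:
  material Y: E = 11.86 GPa, ρ = 678.0 kg/m³
  material X: E = 105.0 GPa, ρ = 7055 kg/m³
  material P: E = 436.6 GPa, ρ = 3137 kg/m³
  material V: E = 205.2 GPa, ρ = 7833 kg/m³
  material Q: E = 21.64 GPa, ρ = 1982 kg/m³
  material S: E = 72.12 GPa, ρ = 2740 kg/m³
  material Y: M = 3.36×10⁻³
  material P: M = 2.42×10⁻³
  material S: M = 1.52×10⁻³
  material Q: M = 1.41×10⁻³
  material V: M = 0.753×10⁻³
  material X: M = 0.669×10⁻³
Highest index: material Y.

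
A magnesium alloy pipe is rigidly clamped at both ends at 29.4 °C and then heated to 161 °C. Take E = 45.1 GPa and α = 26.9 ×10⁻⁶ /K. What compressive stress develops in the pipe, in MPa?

160 MPa

ΔT = 131.6 K. Constrained thermal stress σ = E·α·ΔT = 45.10×10³ MPa × 26.9×10⁻⁶ × 131.6 = 160 MPa (compressive).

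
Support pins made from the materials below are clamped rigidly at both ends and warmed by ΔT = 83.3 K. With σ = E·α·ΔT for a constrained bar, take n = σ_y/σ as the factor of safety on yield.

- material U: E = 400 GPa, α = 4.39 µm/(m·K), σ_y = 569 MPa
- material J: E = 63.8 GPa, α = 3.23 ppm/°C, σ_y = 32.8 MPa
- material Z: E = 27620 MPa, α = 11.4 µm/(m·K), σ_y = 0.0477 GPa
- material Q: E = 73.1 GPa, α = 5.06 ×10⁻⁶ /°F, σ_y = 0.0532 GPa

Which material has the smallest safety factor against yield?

material Q

Converting E to GPa, α to ×10⁻⁶/K, σ_y to MPa, then σ and n for each:
  material U: E = 400.0, α = 4.39, σ_y = 569.0 → σ = 146 MPa, n = 3.89
  material J: E = 63.80, α = 3.23, σ_y = 32.80 → σ = 17.2 MPa, n = 1.91
  material Z: E = 27.62, α = 11.4, σ_y = 47.70 → σ = 26.2 MPa, n = 1.82
  material Q: E = 73.10, α = 9.11, σ_y = 53.20 → σ = 55.5 MPa, n = 0.959
Smallest n: material Q with n = 0.959.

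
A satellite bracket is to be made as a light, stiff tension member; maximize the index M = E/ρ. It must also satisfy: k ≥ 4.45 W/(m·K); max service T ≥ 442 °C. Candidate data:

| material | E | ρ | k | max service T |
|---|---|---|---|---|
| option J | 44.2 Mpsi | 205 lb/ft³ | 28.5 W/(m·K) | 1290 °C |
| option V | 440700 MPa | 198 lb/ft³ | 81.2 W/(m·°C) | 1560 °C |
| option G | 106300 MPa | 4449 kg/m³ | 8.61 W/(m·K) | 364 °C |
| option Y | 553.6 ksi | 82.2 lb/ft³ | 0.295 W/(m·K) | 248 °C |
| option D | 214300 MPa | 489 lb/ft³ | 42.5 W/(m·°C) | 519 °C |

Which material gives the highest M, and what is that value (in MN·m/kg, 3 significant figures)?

Screen on constraints: k ≥ 4.45 W/(m·K); max service T ≥ 442 °C. Survivors: option J, option V, option D.
Convert each candidate to consistent units, then evaluate M:
  option J: E = 304.7 GPa, ρ = 3284 kg/m³
  option V: E = 440.7 GPa, ρ = 3172 kg/m³
  option D: E = 214.3 GPa, ρ = 7833 kg/m³
  option V: M = 139 MN·m/kg
  option J: M = 92.8 MN·m/kg
  option D: M = 27.4 MN·m/kg
Highest index: option V.

option V, M = 139 MN·m/kg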